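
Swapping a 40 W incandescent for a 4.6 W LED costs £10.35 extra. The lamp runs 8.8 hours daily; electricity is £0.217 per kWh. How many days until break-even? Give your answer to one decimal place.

153.1 days

Power saved = 40 − 4.6 = 35.4 W
Daily energy saved = 35.4 W × 8.8 h = 311.5 Wh = 0.31152 kWh
Daily savings = 0.31152 × £0.217 = £0.0676
Payback = £10.35 / £0.0676 per day = 153.1 days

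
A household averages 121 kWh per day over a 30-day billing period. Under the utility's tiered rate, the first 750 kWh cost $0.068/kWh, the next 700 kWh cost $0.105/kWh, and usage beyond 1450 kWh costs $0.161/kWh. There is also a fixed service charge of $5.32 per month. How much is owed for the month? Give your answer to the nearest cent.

$480.80

Usage = 121 kWh/day × 30 days = 3630 kWh
First 750 kWh × $0.068 = $51.00
Next 700 kWh × $0.105 = $73.50
Remaining 2180 kWh × $0.161 = $350.98
Energy charge = $475.48; + service $5.32 = $480.80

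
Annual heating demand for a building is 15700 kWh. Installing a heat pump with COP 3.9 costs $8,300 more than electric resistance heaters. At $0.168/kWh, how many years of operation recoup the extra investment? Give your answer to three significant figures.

Resistance: 15700 kWh × $0.168 = $2,637.60/yr
Heat pump: 15700 / 3.9 = 4026 kWh in → × $0.168 = $676.31/yr
Annual savings = $1,961.29
Payback = $8,300 / $1,961.29 = 4.23 years

4.23 years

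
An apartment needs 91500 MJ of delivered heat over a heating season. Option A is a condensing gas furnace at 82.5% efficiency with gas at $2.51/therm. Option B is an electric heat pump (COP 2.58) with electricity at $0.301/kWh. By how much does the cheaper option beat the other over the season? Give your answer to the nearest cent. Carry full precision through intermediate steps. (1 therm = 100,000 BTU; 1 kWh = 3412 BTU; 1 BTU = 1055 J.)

$326.87

Heat load = 91500 MJ = 91,500,000,000 J / 1055 = 86,729,858 BTU
Gas: input = 86,729,858 / 0.825 = 105,127,100 BTU = 1,051 therm → 1,051 × $2.51 = $2,638.69
Heat pump: 86,729,858 BTU / 3412 = 25,420 kWh heat; / 2.58 = 9,852 kWh in → × $0.301 = $2,965.56
Difference = |$2,638.69 − $2,965.56| = $326.87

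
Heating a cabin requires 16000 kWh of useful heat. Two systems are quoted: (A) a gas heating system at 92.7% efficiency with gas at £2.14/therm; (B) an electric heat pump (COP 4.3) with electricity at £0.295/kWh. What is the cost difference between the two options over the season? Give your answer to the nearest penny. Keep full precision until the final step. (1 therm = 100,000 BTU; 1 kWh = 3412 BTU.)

£162.59

Heat load = 16000 kWh × 3412 = 54,592,000 BTU
Gas: input = 54,592,000 / 0.927 = 58,891,046 BTU = 588.9 therm → 588.9 × £2.14 = £1,260.27
Heat pump: 54,592,000 BTU / 3412 = 16,000 kWh heat; / 4.3 = 3,721 kWh in → × £0.295 = £1,097.67
Difference = |£1,260.27 − £1,097.67| = £162.59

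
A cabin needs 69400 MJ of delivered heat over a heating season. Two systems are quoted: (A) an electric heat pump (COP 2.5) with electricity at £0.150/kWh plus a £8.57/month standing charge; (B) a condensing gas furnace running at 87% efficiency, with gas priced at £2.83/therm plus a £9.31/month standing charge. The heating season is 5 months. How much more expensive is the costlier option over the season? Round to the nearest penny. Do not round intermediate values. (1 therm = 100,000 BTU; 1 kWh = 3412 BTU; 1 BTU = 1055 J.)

Heat load = 69400 MJ = 69,400,000,000 J / 1055 = 65,781,991 BTU
Gas: input = 65,781,991 / 0.87 = 75,611,483 BTU = 756.1 therm → 756.1 × £2.83 = £2,139.80; + 5 × £9.31 standing = £2,186.35
Heat pump: 65,781,991 BTU / 3412 = 19,280 kWh heat; / 2.5 = 7,712 kWh in → × £0.150 = £1,156.78; + 5 × £8.57 standing = £1,199.63
Difference = |£2,186.35 − £1,199.63| = £986.73

£986.73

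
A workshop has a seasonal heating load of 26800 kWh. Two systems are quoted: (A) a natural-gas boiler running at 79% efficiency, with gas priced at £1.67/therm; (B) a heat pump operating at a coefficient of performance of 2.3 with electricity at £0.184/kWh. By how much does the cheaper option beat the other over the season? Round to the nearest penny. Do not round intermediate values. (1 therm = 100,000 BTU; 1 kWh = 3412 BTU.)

£210.99

Heat load = 26800 kWh × 3412 = 91,441,600 BTU
Gas: input = 91,441,600 / 0.79 = 115,748,861 BTU = 1,157 therm → 1,157 × £1.67 = £1,933.01
Heat pump: 91,441,600 BTU / 3412 = 26,800 kWh heat; / 2.3 = 11,650 kWh in → × £0.184 = £2,144.00
Difference = |£1,933.01 − £2,144.00| = £210.99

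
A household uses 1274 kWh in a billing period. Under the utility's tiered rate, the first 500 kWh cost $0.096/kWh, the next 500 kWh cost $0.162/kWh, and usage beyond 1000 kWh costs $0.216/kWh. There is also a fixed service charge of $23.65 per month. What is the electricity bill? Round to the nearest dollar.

$212

First 500 kWh × $0.096 = $48.00
Next 500 kWh × $0.162 = $81.00
Remaining 274 kWh × $0.216 = $59.18
Energy charge = $188.18; + service $23.65 = $211.83 ≈ $212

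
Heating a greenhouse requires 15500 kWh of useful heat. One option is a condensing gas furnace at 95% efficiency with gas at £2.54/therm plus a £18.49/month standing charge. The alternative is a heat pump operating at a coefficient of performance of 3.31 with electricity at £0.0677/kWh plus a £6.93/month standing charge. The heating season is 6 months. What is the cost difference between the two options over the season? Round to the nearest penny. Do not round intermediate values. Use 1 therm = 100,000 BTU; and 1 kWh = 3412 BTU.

£1166.34

Heat load = 15500 kWh × 3412 = 52,886,000 BTU
Gas: input = 52,886,000 / 0.95 = 55,669,474 BTU = 556.7 therm → 556.7 × £2.54 = £1,414.00; + 6 × £18.49 standing = £1,524.94
Heat pump: 52,886,000 BTU / 3412 = 15,500 kWh heat; / 3.31 = 4,683 kWh in → × £0.0677 = £317.02; + 6 × £6.93 standing = £358.60
Difference = |£1,524.94 − £358.60| = £1,166.34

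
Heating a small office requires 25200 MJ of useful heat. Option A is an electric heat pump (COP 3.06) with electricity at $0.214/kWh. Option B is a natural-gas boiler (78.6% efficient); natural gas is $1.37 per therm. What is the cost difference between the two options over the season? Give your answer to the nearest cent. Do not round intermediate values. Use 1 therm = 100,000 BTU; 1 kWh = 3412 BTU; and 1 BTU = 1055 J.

$73.25

Heat load = 25200 MJ = 25,200,000,000 J / 1055 = 23,886,256 BTU
Gas: input = 23,886,256 / 0.786 = 30,389,639 BTU = 303.9 therm → 303.9 × $1.37 = $416.34
Heat pump: 23,886,256 BTU / 3412 = 7,001 kWh heat; / 3.06 = 2,288 kWh in → × $0.214 = $489.59
Difference = |$416.34 − $489.59| = $73.25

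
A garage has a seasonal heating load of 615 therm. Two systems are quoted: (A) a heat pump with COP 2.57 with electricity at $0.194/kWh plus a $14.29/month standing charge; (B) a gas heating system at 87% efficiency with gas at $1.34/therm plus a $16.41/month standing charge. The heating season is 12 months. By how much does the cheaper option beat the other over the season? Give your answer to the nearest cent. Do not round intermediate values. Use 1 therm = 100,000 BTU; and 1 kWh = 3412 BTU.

$387.93

Heat load = 615 therm × 100,000 = 61,500,000 BTU
Gas: input = 61,500,000 / 0.87 = 70,689,655 BTU = 706.9 therm → 706.9 × $1.34 = $947.24; + 12 × $16.41 standing = $1,144.16
Heat pump: 61,500,000 BTU / 3412 = 18,020 kWh heat; / 2.57 = 7,013 kWh in → × $0.194 = $1,360.61; + 12 × $14.29 standing = $1,532.09
Difference = |$1,144.16 − $1,532.09| = $387.93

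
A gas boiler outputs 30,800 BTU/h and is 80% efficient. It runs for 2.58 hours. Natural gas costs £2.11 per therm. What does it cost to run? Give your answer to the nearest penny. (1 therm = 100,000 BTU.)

Heat delivered = 30,800 BTU/h × 2.58 h = 79,464 BTU
Gas input = 79,464 / 0.80 = 99,330 BTU
= 99,330 / 100,000 = 0.9933 therm
Cost = 0.9933 × £2.11/therm = £2.10

£2.10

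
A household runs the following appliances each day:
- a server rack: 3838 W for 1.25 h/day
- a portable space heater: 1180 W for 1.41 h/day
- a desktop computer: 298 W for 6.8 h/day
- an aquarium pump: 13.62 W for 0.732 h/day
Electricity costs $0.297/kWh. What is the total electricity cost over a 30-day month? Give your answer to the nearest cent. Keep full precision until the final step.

$75.71

server rack: 3838 W × 1.25 h × 30 d = 143,925 Wh = 143.9 kWh
portable space heater: 1180 W × 1.41 h × 30 d = 49,914 Wh = 49.91 kWh
desktop computer: 298 W × 6.8 h × 30 d = 60,792 Wh = 60.79 kWh
aquarium pump: 13.62 W × 0.732 h × 30 d = 299 Wh = 0.2991 kWh
Total energy = 143.9 + 49.91 + 60.79 + 0.2991 = 254.9 kWh
Cost = 254.9 kWh × $0.297 = $75.71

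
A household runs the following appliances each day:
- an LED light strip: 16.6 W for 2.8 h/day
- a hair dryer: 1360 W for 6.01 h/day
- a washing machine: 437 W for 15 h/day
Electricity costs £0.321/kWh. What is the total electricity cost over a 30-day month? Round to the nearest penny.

£142.28

LED light strip: 16.6 W × 2.8 h × 30 d = 1,394 Wh = 1.394 kWh
hair dryer: 1360 W × 6.01 h × 30 d = 245,208 Wh = 245.2 kWh
washing machine: 437 W × 15 h × 30 d = 196,650 Wh = 196.7 kWh
Total energy = 1.394 + 245.2 + 196.7 = 443.3 kWh
Cost = 443.3 kWh × £0.321 = £142.28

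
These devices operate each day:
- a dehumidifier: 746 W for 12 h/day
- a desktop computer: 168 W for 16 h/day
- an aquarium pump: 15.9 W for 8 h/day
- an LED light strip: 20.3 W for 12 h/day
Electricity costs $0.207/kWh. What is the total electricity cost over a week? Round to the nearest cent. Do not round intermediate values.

$17.40

dehumidifier: 746 W × 12 h × 7 d = 62,664 Wh = 62.66 kWh
desktop computer: 168 W × 16 h × 7 d = 18,816 Wh = 18.82 kWh
aquarium pump: 15.9 W × 8 h × 7 d = 890 Wh = 0.8904 kWh
LED light strip: 20.3 W × 12 h × 7 d = 1,705 Wh = 1.705 kWh
Total energy = 62.66 + 18.82 + 0.8904 + 1.705 = 84.08 kWh
Cost = 84.08 kWh × $0.207 = $17.40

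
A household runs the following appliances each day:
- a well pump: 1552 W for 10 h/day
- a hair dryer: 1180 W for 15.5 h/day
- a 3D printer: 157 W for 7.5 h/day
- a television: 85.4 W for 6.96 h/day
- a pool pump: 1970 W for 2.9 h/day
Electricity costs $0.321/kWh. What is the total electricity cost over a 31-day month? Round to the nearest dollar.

well pump: 1552 W × 10 h × 31 d = 481,120 Wh = 481.1 kWh
hair dryer: 1180 W × 15.5 h × 31 d = 566,990 Wh = 567 kWh
3D printer: 157 W × 7.5 h × 31 d = 36,502 Wh = 36.5 kWh
television: 85.4 W × 6.96 h × 31 d = 18,426 Wh = 18.43 kWh
pool pump: 1970 W × 2.9 h × 31 d = 177,103 Wh = 177.1 kWh
Total energy = 481.1 + 567 + 36.5 + 18.43 + 177.1 = 1,280 kWh
Cost = 1,280 kWh × $0.321 = $410.93 ≈ $411

$411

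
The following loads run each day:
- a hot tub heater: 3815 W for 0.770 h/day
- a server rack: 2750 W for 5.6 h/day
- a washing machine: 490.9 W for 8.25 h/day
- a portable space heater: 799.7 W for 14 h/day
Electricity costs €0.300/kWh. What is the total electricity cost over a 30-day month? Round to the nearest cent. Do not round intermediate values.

€302.25

hot tub heater: 3815 W × 0.770 h × 30 d = 88,126 Wh = 88.13 kWh
server rack: 2750 W × 5.6 h × 30 d = 462,000 Wh = 462 kWh
washing machine: 490.9 W × 8.25 h × 30 d = 121,498 Wh = 121.5 kWh
portable space heater: 799.7 W × 14 h × 30 d = 335,874 Wh = 335.9 kWh
Total energy = 88.13 + 462 + 121.5 + 335.9 = 1,007 kWh
Cost = 1,007 kWh × €0.300 = €302.25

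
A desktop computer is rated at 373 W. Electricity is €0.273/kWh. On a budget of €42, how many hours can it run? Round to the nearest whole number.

Energy budget = €42 / €0.273 per kWh = 153.8 kWh = 153,846 Wh
Runtime = 153,846 Wh / 373 W = 412.5 h

412 h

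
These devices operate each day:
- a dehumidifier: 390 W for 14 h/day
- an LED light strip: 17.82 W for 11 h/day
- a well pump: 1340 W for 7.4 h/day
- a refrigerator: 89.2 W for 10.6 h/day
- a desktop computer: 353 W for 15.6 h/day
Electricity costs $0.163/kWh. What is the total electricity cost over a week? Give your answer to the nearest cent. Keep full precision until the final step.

dehumidifier: 390 W × 14 h × 7 d = 38,220 Wh = 38.22 kWh
LED light strip: 17.82 W × 11 h × 7 d = 1,372 Wh = 1.372 kWh
well pump: 1340 W × 7.4 h × 7 d = 69,412 Wh = 69.41 kWh
refrigerator: 89.2 W × 10.6 h × 7 d = 6,619 Wh = 6.619 kWh
desktop computer: 353 W × 15.6 h × 7 d = 38,548 Wh = 38.55 kWh
Total energy = 38.22 + 1.372 + 69.41 + 6.619 + 38.55 = 154.2 kWh
Cost = 154.2 kWh × $0.163 = $25.13

$25.13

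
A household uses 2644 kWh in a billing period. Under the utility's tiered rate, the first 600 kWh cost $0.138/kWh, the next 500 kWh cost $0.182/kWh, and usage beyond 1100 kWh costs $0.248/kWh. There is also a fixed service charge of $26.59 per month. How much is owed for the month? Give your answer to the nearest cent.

First 600 kWh × $0.138 = $82.80
Next 500 kWh × $0.182 = $91.00
Remaining 1544 kWh × $0.248 = $382.91
Energy charge = $556.71; + service $26.59 = $583.30

$583.30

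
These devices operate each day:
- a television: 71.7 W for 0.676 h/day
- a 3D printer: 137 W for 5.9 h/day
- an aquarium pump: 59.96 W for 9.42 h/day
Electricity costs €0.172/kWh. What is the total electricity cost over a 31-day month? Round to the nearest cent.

television: 71.7 W × 0.676 h × 31 d = 1,503 Wh = 1.503 kWh
3D printer: 137 W × 5.9 h × 31 d = 25,057 Wh = 25.06 kWh
aquarium pump: 59.96 W × 9.42 h × 31 d = 17,510 Wh = 17.51 kWh
Total energy = 1.503 + 25.06 + 17.51 = 44.07 kWh
Cost = 44.07 kWh × €0.172 = €7.58

€7.58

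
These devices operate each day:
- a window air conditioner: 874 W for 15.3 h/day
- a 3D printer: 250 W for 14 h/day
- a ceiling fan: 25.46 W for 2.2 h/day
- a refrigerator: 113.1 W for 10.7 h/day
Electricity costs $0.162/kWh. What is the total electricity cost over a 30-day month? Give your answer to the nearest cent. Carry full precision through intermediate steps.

window air conditioner: 874 W × 15.3 h × 30 d = 401,166 Wh = 401.2 kWh
3D printer: 250 W × 14 h × 30 d = 105,000 Wh = 105 kWh
ceiling fan: 25.46 W × 2.2 h × 30 d = 1,680 Wh = 1.68 kWh
refrigerator: 113.1 W × 10.7 h × 30 d = 36,305 Wh = 36.31 kWh
Total energy = 401.2 + 105 + 1.68 + 36.31 = 544.2 kWh
Cost = 544.2 kWh × $0.162 = $88.15

$88.15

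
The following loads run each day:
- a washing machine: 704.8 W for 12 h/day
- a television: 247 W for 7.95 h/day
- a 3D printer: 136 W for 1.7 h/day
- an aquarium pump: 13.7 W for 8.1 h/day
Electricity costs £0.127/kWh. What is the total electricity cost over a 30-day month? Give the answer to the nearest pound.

£41

washing machine: 704.8 W × 12 h × 30 d = 253,728 Wh = 253.7 kWh
television: 247 W × 7.95 h × 30 d = 58,910 Wh = 58.91 kWh
3D printer: 136 W × 1.7 h × 30 d = 6,936 Wh = 6.936 kWh
aquarium pump: 13.7 W × 8.1 h × 30 d = 3,329 Wh = 3.329 kWh
Total energy = 253.7 + 58.91 + 6.936 + 3.329 = 322.9 kWh
Cost = 322.9 kWh × £0.127 = £41.01 ≈ £41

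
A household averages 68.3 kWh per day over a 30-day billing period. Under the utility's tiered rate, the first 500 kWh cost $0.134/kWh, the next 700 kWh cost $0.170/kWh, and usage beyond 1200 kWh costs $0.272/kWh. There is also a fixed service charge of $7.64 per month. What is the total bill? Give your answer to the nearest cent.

$424.57

Usage = 68.3 kWh/day × 30 days = 2049 kWh
First 500 kWh × $0.134 = $67.00
Next 700 kWh × $0.170 = $119.00
Remaining 849 kWh × $0.272 = $230.93
Energy charge = $416.93; + service $7.64 = $424.57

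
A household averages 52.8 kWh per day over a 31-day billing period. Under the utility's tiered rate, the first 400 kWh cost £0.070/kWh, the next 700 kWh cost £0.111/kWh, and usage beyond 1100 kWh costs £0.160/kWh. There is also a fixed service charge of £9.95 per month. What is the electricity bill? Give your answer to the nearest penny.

Usage = 52.8 kWh/day × 31 days = 1636.8 kWh
First 400 kWh × £0.070 = £28.00
Next 700 kWh × £0.111 = £77.70
Remaining 536.8 kWh × £0.160 = £85.89
Energy charge = £191.59; + service £9.95 = £201.54

£201.54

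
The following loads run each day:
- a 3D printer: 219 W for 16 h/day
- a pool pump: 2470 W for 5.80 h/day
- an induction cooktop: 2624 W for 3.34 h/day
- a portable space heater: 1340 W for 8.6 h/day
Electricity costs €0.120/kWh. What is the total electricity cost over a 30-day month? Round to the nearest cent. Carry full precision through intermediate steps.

€137.23

3D printer: 219 W × 16 h × 30 d = 105,120 Wh = 105.1 kWh
pool pump: 2470 W × 5.80 h × 30 d = 429,780 Wh = 429.8 kWh
induction cooktop: 2624 W × 3.34 h × 30 d = 262,925 Wh = 262.9 kWh
portable space heater: 1340 W × 8.6 h × 30 d = 345,720 Wh = 345.7 kWh
Total energy = 105.1 + 429.8 + 262.9 + 345.7 = 1,144 kWh
Cost = 1,144 kWh × €0.120 = €137.23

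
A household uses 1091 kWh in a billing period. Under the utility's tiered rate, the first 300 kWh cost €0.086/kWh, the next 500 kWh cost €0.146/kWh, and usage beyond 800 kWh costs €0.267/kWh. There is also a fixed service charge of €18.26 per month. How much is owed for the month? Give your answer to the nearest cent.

€194.76

First 300 kWh × €0.086 = €25.80
Next 500 kWh × €0.146 = €73.00
Remaining 291 kWh × €0.267 = €77.70
Energy charge = €176.50; + service €18.26 = €194.76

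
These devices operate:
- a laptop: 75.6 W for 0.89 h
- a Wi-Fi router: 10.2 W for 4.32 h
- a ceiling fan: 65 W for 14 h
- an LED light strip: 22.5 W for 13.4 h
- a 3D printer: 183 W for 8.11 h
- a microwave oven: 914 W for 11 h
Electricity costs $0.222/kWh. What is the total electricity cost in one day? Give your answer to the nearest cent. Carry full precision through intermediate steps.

laptop: 75.6 W × 0.89 h = 67 Wh = 0.06728 kWh
Wi-Fi router: 10.2 W × 4.32 h = 44 Wh = 0.04406 kWh
ceiling fan: 65 W × 14 h = 910 Wh = 0.91 kWh
LED light strip: 22.5 W × 13.4 h = 302 Wh = 0.3015 kWh
3D printer: 183 W × 8.11 h = 1,484 Wh = 1.484 kWh
microwave oven: 914 W × 11 h = 10,054 Wh = 10.05 kWh
Total energy = 0.06728 + 0.04406 + 0.91 + 0.3015 + 1.484 + 10.05 = 12.86 kWh
Cost = 12.86 kWh × $0.222 = $2.86

$2.86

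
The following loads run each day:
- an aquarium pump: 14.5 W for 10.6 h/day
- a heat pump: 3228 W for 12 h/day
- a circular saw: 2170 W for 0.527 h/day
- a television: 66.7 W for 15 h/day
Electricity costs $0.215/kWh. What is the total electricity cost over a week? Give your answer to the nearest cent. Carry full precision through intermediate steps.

$61.76

aquarium pump: 14.5 W × 10.6 h × 7 d = 1,076 Wh = 1.076 kWh
heat pump: 3228 W × 12 h × 7 d = 271,152 Wh = 271.2 kWh
circular saw: 2170 W × 0.527 h × 7 d = 8,005 Wh = 8.005 kWh
television: 66.7 W × 15 h × 7 d = 7,004 Wh = 7.003 kWh
Total energy = 1.076 + 271.2 + 8.005 + 7.003 = 287.2 kWh
Cost = 287.2 kWh × $0.215 = $61.76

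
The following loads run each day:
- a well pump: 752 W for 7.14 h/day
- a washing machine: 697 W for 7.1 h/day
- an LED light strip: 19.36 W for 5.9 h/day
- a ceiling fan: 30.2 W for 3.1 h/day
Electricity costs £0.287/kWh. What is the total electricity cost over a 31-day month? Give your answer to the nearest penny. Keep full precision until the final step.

well pump: 752 W × 7.14 h × 31 d = 166,448 Wh = 166.4 kWh
washing machine: 697 W × 7.1 h × 31 d = 153,410 Wh = 153.4 kWh
LED light strip: 19.36 W × 5.9 h × 31 d = 3,541 Wh = 3.541 kWh
ceiling fan: 30.2 W × 3.1 h × 31 d = 2,902 Wh = 2.902 kWh
Total energy = 166.4 + 153.4 + 3.541 + 2.902 = 326.3 kWh
Cost = 326.3 kWh × £0.287 = £93.65

£93.65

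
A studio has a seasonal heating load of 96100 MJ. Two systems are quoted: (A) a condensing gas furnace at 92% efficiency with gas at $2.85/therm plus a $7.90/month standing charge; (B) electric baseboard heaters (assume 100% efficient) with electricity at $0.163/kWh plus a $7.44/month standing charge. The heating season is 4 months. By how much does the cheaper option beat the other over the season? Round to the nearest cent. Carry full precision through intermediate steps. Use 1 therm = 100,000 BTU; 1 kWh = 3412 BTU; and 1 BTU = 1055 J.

$1527.95

Heat load = 96100 MJ = 96,100,000,000 J / 1055 = 91,090,047 BTU
Gas: input = 91,090,047 / 0.92 = 99,010,921 BTU = 990.1 therm → 990.1 × $2.85 = $2,821.81; + 4 × $7.90 standing = $2,853.41
Electric: 91,090,047 BTU / 3412 = 26,700 kWh → × $0.163 = $4,351.61; + 4 × $7.44 standing = $4,381.37
Difference = |$2,853.41 − $4,381.37| = $1,527.95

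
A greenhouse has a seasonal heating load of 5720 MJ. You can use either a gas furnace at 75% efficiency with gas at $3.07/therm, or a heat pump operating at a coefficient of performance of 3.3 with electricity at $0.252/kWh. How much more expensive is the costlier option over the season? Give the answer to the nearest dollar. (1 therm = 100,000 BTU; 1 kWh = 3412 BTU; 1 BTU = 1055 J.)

Heat load = 5720 MJ = 5,720,000,000 J / 1055 = 5,421,801 BTU
Gas: input = 5,421,801 / 0.750 = 7,229,068 BTU = 72.29 therm → 72.29 × $3.07 = $221.93
Heat pump: 5,421,801 BTU / 3412 = 1,589 kWh heat; / 3.3 = 481.5 kWh in → × $0.252 = $121.34
Difference = |$221.93 − $121.34| = $100.59 ≈ $101

$101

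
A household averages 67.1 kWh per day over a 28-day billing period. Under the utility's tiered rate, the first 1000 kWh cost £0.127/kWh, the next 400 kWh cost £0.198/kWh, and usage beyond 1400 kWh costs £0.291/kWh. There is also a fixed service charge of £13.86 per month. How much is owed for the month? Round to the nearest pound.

£359

Usage = 67.1 kWh/day × 28 days = 1878.8 kWh
First 1000 kWh × £0.127 = £127.00
Next 400 kWh × £0.198 = £79.20
Remaining 478.8 kWh × £0.291 = £139.33
Energy charge = £345.53; + service £13.86 = £359.39 ≈ £359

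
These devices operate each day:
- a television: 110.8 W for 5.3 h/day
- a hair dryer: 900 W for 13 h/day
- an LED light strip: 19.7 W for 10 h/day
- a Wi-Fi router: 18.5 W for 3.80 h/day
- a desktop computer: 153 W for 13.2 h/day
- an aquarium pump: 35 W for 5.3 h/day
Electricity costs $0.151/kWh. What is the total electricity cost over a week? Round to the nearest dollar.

television: 110.8 W × 5.3 h × 7 d = 4,111 Wh = 4.111 kWh
hair dryer: 900 W × 13 h × 7 d = 81,900 Wh = 81.9 kWh
LED light strip: 19.7 W × 10 h × 7 d = 1,379 Wh = 1.379 kWh
Wi-Fi router: 18.5 W × 3.80 h × 7 d = 492 Wh = 0.4921 kWh
desktop computer: 153 W × 13.2 h × 7 d = 14,137 Wh = 14.14 kWh
aquarium pump: 35 W × 5.3 h × 7 d = 1,298 Wh = 1.298 kWh
Total energy = 4.111 + 81.9 + 1.379 + 0.4921 + 14.14 + 1.298 = 103.3 kWh
Cost = 103.3 kWh × $0.151 = $15.60 ≈ $16

$16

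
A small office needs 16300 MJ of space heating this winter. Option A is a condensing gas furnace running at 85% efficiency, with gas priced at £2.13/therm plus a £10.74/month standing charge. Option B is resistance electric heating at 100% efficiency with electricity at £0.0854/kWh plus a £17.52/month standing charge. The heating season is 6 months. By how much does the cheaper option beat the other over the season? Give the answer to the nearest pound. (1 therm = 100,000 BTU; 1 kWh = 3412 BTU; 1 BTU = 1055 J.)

£40

Heat load = 16300 MJ = 16,300,000,000 J / 1055 = 15,450,237 BTU
Gas: input = 15,450,237 / 0.85 = 18,176,749 BTU = 181.8 therm → 181.8 × £2.13 = £387.16; + 6 × £10.74 standing = £451.60
Electric: 15,450,237 BTU / 3412 = 4,528 kWh → × £0.0854 = £386.71; + 6 × £17.52 standing = £491.83
Difference = |£451.60 − £491.83| = £40.22 ≈ £40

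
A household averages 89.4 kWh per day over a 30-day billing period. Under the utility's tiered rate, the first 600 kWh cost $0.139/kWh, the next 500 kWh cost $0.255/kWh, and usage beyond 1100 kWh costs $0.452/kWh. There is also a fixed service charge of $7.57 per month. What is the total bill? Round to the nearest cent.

$933.53

Usage = 89.4 kWh/day × 30 days = 2682 kWh
First 600 kWh × $0.139 = $83.40
Next 500 kWh × $0.255 = $127.50
Remaining 1582 kWh × $0.452 = $715.06
Energy charge = $925.96; + service $7.57 = $933.53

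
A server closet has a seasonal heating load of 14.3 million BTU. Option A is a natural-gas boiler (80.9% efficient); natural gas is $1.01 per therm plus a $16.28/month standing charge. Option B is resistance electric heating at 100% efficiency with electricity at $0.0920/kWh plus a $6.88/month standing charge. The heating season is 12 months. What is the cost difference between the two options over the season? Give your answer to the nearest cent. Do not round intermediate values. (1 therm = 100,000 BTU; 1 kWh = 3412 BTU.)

$94.25

Heat load = 14.3 × 10⁶ BTU = 14,300,000 BTU
Gas: input = 14,300,000 / 0.809 = 17,676,143 BTU = 176.8 therm → 176.8 × $1.01 = $178.53; + 12 × $16.28 standing = $373.89
Electric: 14,300,000 BTU / 3412 = 4,191 kWh → × $0.0920 = $385.58; + 12 × $6.88 standing = $468.14
Difference = |$373.89 − $468.14| = $94.25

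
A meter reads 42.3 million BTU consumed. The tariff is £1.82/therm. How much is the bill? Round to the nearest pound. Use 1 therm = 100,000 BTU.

42.3 million BTU × (10 therm/million BTU) = 423 therm
Cost = 423 therm × £1.82/therm = £769.86 ≈ £770

£770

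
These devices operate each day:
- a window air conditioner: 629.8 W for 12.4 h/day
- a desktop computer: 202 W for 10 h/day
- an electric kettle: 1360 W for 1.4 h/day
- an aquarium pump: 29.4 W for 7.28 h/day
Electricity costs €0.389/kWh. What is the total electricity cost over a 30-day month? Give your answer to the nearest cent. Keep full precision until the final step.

€139.43

window air conditioner: 629.8 W × 12.4 h × 30 d = 234,286 Wh = 234.3 kWh
desktop computer: 202 W × 10 h × 30 d = 60,600 Wh = 60.6 kWh
electric kettle: 1360 W × 1.4 h × 30 d = 57,120 Wh = 57.12 kWh
aquarium pump: 29.4 W × 7.28 h × 30 d = 6,421 Wh = 6.421 kWh
Total energy = 234.3 + 60.6 + 57.12 + 6.421 = 358.4 kWh
Cost = 358.4 kWh × €0.389 = €139.43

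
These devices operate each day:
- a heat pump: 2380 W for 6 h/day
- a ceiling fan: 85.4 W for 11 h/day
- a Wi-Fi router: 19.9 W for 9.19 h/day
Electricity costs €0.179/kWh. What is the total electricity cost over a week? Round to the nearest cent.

heat pump: 2380 W × 6 h × 7 d = 99,960 Wh = 99.96 kWh
ceiling fan: 85.4 W × 11 h × 7 d = 6,576 Wh = 6.576 kWh
Wi-Fi router: 19.9 W × 9.19 h × 7 d = 1,280 Wh = 1.28 kWh
Total energy = 99.96 + 6.576 + 1.28 = 107.8 kWh
Cost = 107.8 kWh × €0.179 = €19.30

€19.30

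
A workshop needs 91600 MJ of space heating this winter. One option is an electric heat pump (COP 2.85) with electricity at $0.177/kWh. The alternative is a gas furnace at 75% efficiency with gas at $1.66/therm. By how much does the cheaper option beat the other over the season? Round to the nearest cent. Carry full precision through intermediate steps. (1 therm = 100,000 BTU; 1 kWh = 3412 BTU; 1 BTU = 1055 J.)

$341.34

Heat load = 91600 MJ = 91,600,000,000 J / 1055 = 86,824,645 BTU
Gas: input = 86,824,645 / 0.75 = 115,766,193 BTU = 1,158 therm → 1,158 × $1.66 = $1,921.72
Heat pump: 86,824,645 BTU / 3412 = 25,450 kWh heat; / 2.85 = 8,929 kWh in → × $0.177 = $1,580.38
Difference = |$1,921.72 − $1,580.38| = $341.34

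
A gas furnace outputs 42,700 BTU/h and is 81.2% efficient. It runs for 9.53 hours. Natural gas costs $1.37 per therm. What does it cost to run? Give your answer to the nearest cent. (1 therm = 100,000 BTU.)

$6.87

Heat delivered = 42,700 BTU/h × 9.53 h = 406,931 BTU
Gas input = 406,931 / 0.812 = 501,147 BTU
= 501,147 / 100,000 = 5.011 therm
Cost = 5.011 × $1.37/therm = $6.87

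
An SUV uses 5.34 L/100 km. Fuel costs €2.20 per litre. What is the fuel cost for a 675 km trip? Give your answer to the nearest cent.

€79.30

Fuel = 5.34 L/100 km × 675 km / 100 = 36.05 L
Cost = 36.05 L × €2.20/L = €79.30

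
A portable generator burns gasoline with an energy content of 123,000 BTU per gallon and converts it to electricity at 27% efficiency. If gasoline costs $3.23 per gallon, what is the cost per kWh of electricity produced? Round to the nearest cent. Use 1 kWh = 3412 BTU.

$0.33

Electrical output per gallon = 123,000 BTU × 0.27 / 3412 BTU/kWh = 9.733 kWh
Cost per kWh = $3.23 / 9.733 kWh = $0.332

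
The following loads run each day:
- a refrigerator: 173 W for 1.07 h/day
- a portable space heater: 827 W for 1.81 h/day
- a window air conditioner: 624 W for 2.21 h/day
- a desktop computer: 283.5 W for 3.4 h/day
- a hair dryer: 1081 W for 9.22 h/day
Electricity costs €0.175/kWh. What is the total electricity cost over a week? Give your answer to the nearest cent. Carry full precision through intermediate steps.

refrigerator: 173 W × 1.07 h × 7 d = 1,296 Wh = 1.296 kWh
portable space heater: 827 W × 1.81 h × 7 d = 10,478 Wh = 10.48 kWh
window air conditioner: 624 W × 2.21 h × 7 d = 9,653 Wh = 9.653 kWh
desktop computer: 283.5 W × 3.4 h × 7 d = 6,747 Wh = 6.747 kWh
hair dryer: 1081 W × 9.22 h × 7 d = 69,768 Wh = 69.77 kWh
Total energy = 1.296 + 10.48 + 9.653 + 6.747 + 69.77 = 97.94 kWh
Cost = 97.94 kWh × €0.175 = €17.14

€17.14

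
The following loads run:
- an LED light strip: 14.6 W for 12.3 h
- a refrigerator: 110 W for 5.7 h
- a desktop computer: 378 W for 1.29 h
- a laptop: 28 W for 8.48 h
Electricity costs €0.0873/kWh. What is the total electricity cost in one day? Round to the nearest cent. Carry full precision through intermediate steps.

€0.13

LED light strip: 14.6 W × 12.3 h = 180 Wh = 0.1796 kWh
refrigerator: 110 W × 5.7 h = 627 Wh = 0.627 kWh
desktop computer: 378 W × 1.29 h = 488 Wh = 0.4876 kWh
laptop: 28 W × 8.48 h = 237 Wh = 0.2374 kWh
Total energy = 0.1796 + 0.627 + 0.4876 + 0.2374 = 1.532 kWh
Cost = 1.532 kWh × €0.0873 = €0.13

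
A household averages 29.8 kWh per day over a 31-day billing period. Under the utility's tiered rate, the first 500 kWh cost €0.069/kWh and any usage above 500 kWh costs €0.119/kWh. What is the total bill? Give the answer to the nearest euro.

€85

Usage = 29.8 kWh/day × 31 days = 923.8 kWh
First 500 kWh × €0.069 = €34.50
Remaining 423.8 kWh × €0.119 = €50.43
Total = €84.93 ≈ €85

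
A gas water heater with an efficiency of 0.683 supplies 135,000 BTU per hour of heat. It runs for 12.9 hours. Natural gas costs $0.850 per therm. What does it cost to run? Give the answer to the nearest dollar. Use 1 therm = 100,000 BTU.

$22

Heat delivered = 135,000 BTU/h × 12.9 h = 1,741,500 BTU
Gas input = 1,741,500 / 0.683 = 2,549,780 BTU
= 2,549,780 / 100,000 = 25.5 therm
Cost = 25.5 × $0.850/therm = $21.67 ≈ $22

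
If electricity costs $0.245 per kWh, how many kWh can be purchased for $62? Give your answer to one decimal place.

$62 / $0.245 per kWh = 253.1 kWh

253.1 kWh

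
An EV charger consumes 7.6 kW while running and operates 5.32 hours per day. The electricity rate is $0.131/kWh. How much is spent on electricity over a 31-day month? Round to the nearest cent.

Energy = 7600 W × 5.32 h/day × 31 days = 1,253,392 Wh = 1,253 kWh
Cost = 1,253 kWh × $0.131/kWh = $164.19

$164.19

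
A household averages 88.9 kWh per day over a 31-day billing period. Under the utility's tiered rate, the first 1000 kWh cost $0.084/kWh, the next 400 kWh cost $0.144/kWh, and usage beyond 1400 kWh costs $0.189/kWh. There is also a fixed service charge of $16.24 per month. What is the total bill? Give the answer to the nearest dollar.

Usage = 88.9 kWh/day × 31 days = 2755.9 kWh
First 1000 kWh × $0.084 = $84.00
Next 400 kWh × $0.144 = $57.60
Remaining 1355.9 kWh × $0.189 = $256.27
Energy charge = $397.87; + service $16.24 = $414.11 ≈ $414

$414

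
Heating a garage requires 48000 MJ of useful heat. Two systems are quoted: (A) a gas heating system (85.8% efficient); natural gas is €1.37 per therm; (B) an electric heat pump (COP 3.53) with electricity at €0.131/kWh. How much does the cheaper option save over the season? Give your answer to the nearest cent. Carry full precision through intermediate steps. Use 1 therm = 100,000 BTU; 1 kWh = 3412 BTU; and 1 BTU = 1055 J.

€231.62

Heat load = 48000 MJ = 48,000,000,000 J / 1055 = 45,497,630 BTU
Gas: input = 45,497,630 / 0.858 = 53,027,541 BTU = 530.3 therm → 530.3 × €1.37 = €726.48
Heat pump: 45,497,630 BTU / 3412 = 13,330 kWh heat; / 3.53 = 3,778 kWh in → × €0.131 = €494.85
Difference = |€726.48 − €494.85| = €231.62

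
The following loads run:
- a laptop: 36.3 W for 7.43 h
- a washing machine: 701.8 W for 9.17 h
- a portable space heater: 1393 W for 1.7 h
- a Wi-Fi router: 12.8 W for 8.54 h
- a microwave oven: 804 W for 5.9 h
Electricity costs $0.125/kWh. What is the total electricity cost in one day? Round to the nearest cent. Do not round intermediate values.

$1.74

laptop: 36.3 W × 7.43 h = 270 Wh = 0.2697 kWh
washing machine: 701.8 W × 9.17 h = 6,436 Wh = 6.436 kWh
portable space heater: 1393 W × 1.7 h = 2,368 Wh = 2.368 kWh
Wi-Fi router: 12.8 W × 8.54 h = 109 Wh = 0.1093 kWh
microwave oven: 804 W × 5.9 h = 4,744 Wh = 4.744 kWh
Total energy = 0.2697 + 6.436 + 2.368 + 0.1093 + 4.744 = 13.93 kWh
Cost = 13.93 kWh × $0.125 = $1.74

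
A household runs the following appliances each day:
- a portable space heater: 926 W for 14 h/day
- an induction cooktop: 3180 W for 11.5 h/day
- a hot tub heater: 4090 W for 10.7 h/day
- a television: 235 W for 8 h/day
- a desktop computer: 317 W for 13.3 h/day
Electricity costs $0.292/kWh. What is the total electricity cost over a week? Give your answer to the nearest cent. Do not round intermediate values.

$203.16

portable space heater: 926 W × 14 h × 7 d = 90,748 Wh = 90.75 kWh
induction cooktop: 3180 W × 11.5 h × 7 d = 255,990 Wh = 256 kWh
hot tub heater: 4090 W × 10.7 h × 7 d = 306,341 Wh = 306.3 kWh
television: 235 W × 8 h × 7 d = 13,160 Wh = 13.16 kWh
desktop computer: 317 W × 13.3 h × 7 d = 29,513 Wh = 29.51 kWh
Total energy = 90.75 + 256 + 306.3 + 13.16 + 29.51 = 695.8 kWh
Cost = 695.8 kWh × $0.292 = $203.16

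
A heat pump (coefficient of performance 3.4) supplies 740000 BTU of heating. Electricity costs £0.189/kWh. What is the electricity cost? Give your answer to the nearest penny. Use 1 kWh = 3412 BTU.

£12.06

Heat delivered = 740,000 BTU / 3412 = 216.9 kWh
Electrical input = 216.9 kWh / 3.4 = 63.79 kWh
Cost = 63.79 × £0.189/kWh = £12.06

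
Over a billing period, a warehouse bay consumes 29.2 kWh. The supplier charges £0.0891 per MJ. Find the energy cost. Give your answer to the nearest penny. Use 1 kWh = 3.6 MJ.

29.2 kWh × (3.6 MJ/kWh) = 105.1 MJ
Cost = 105.1 MJ × £0.0891/MJ = £9.37

£9.37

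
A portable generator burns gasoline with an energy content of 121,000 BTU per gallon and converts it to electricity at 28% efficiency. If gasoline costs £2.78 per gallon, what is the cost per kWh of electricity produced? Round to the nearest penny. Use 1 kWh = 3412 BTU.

Electrical output per gallon = 121,000 BTU × 0.28 / 3412 BTU/kWh = 9.93 kWh
Cost per kWh = £2.78 / 9.93 kWh = £0.280

£0.28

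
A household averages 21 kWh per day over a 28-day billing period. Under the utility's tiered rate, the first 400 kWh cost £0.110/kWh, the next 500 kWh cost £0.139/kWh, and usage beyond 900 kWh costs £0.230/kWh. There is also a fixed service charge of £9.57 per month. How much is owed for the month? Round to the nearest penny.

Usage = 21 kWh/day × 28 days = 588 kWh
First 400 kWh × £0.110 = £44.00
Next 188 kWh × £0.139 = £26.13
Remaining tier: 0 kWh (not reached)
Energy charge = £70.13; + service £9.57 = £79.70

£79.70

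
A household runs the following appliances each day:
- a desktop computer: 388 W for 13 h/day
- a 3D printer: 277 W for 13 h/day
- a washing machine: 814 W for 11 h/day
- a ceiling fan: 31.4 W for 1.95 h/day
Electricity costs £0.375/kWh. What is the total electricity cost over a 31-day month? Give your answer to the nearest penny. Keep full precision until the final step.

£205.30

desktop computer: 388 W × 13 h × 31 d = 156,364 Wh = 156.4 kWh
3D printer: 277 W × 13 h × 31 d = 111,631 Wh = 111.6 kWh
washing machine: 814 W × 11 h × 31 d = 277,574 Wh = 277.6 kWh
ceiling fan: 31.4 W × 1.95 h × 31 d = 1,898 Wh = 1.898 kWh
Total energy = 156.4 + 111.6 + 277.6 + 1.898 = 547.5 kWh
Cost = 547.5 kWh × £0.375 = £205.30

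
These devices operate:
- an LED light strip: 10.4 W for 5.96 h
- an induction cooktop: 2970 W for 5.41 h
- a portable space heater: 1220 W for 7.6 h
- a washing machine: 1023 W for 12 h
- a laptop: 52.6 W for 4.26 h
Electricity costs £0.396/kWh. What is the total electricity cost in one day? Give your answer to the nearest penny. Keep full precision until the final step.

£15.01

LED light strip: 10.4 W × 5.96 h = 62 Wh = 0.06198 kWh
induction cooktop: 2970 W × 5.41 h = 16,068 Wh = 16.07 kWh
portable space heater: 1220 W × 7.6 h = 9,272 Wh = 9.272 kWh
washing machine: 1023 W × 12 h = 12,276 Wh = 12.28 kWh
laptop: 52.6 W × 4.26 h = 224 Wh = 0.2241 kWh
Total energy = 0.06198 + 16.07 + 9.272 + 12.28 + 0.2241 = 37.9 kWh
Cost = 37.9 kWh × £0.396 = £15.01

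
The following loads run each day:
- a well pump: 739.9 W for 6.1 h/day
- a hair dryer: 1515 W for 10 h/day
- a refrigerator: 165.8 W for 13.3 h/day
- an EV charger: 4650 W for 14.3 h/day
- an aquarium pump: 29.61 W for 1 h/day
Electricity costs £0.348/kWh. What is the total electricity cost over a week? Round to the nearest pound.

£215

well pump: 739.9 W × 6.1 h × 7 d = 31,594 Wh = 31.59 kWh
hair dryer: 1515 W × 10 h × 7 d = 106,050 Wh = 106 kWh
refrigerator: 165.8 W × 13.3 h × 7 d = 15,436 Wh = 15.44 kWh
EV charger: 4650 W × 14.3 h × 7 d = 465,465 Wh = 465.5 kWh
aquarium pump: 29.61 W × 1 h × 7 d = 207 Wh = 0.2073 kWh
Total energy = 31.59 + 106 + 15.44 + 465.5 + 0.2073 = 618.8 kWh
Cost = 618.8 kWh × £0.348 = £215.33 ≈ £215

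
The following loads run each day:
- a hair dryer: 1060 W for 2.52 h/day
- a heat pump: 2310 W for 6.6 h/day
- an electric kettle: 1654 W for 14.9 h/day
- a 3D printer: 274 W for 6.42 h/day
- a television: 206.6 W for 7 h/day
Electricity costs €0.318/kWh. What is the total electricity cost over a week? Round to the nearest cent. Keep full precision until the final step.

hair dryer: 1060 W × 2.52 h × 7 d = 18,698 Wh = 18.7 kWh
heat pump: 2310 W × 6.6 h × 7 d = 106,722 Wh = 106.7 kWh
electric kettle: 1654 W × 14.9 h × 7 d = 172,512 Wh = 172.5 kWh
3D printer: 274 W × 6.42 h × 7 d = 12,314 Wh = 12.31 kWh
television: 206.6 W × 7 h × 7 d = 10,123 Wh = 10.12 kWh
Total energy = 18.7 + 106.7 + 172.5 + 12.31 + 10.12 = 320.4 kWh
Cost = 320.4 kWh × €0.318 = €101.88

€101.88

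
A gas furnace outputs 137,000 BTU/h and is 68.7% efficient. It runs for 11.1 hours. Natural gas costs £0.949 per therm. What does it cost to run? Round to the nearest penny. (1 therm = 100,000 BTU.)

£21.01

Heat delivered = 137,000 BTU/h × 11.1 h = 1,520,700 BTU
Gas input = 1,520,700 / 0.687 = 2,213,537 BTU
= 2,213,537 / 100,000 = 22.14 therm
Cost = 22.14 × £0.949/therm = £21.01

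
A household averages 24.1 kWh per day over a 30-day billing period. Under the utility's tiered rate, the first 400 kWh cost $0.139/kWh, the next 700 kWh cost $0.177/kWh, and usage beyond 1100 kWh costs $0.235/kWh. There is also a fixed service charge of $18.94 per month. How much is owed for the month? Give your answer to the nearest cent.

$131.71

Usage = 24.1 kWh/day × 30 days = 723 kWh
First 400 kWh × $0.139 = $55.60
Next 323 kWh × $0.177 = $57.17
Remaining tier: 0 kWh (not reached)
Energy charge = $112.77; + service $18.94 = $131.71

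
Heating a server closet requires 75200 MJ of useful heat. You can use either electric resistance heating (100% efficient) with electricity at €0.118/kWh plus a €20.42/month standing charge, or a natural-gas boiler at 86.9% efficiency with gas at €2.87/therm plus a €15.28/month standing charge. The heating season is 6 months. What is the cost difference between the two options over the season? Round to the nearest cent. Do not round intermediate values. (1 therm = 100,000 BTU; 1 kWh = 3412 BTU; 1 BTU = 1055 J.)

Heat load = 75200 MJ = 75,200,000,000 J / 1055 = 71,279,621 BTU
Gas: input = 71,279,621 / 0.869 = 82,024,880 BTU = 820.2 therm → 820.2 × €2.87 = €2,354.11; + 6 × €15.28 standing = €2,445.79
Electric: 71,279,621 BTU / 3412 = 20,890 kWh → × €0.118 = €2,465.12; + 6 × €20.42 standing = €2,587.64
Difference = |€2,445.79 − €2,587.64| = €141.85

€141.85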